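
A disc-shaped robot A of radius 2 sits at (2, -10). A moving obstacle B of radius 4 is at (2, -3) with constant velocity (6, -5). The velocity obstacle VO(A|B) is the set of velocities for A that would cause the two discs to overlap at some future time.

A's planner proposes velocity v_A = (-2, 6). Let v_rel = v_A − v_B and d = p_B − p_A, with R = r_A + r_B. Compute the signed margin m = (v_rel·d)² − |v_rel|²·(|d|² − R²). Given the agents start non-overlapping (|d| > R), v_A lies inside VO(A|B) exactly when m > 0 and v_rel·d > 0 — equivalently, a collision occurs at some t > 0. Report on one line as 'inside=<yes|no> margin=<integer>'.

d = (0, 7),  |d|² = 49;  R = 2+4 = 6,  c = 49−6² = 13
v_rel = (-8, 11),  |v_rel|² = 185;  v_rel·d = (-8)·(0) + (11)·(7) = 77
185·t² − 154·t + 13 = 0  ⇒  m = 77² − 185·13 = 3524
m = 3524 > 0,  v_rel·d = 77 > 0  ⇒  inside

inside=yes margin=3524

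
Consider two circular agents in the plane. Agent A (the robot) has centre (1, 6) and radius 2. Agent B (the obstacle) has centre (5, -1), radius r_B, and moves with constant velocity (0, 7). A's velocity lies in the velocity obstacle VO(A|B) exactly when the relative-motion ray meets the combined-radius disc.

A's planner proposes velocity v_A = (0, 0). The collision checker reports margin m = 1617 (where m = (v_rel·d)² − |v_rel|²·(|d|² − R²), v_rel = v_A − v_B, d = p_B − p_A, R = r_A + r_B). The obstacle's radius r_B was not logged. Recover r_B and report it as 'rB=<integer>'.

m = 1617
d = (4, -7);  v_rel = (0, -7),  |v_rel|² = 49
v_rel×d = (0)·(-7) − (-7)·(4) = 28
since m = R²·49 − 28²:  R² = (784 + 1617) / 49 = 49
R = √49 = 7  ⇒  r_B = 7 − 2 = 5

rB=5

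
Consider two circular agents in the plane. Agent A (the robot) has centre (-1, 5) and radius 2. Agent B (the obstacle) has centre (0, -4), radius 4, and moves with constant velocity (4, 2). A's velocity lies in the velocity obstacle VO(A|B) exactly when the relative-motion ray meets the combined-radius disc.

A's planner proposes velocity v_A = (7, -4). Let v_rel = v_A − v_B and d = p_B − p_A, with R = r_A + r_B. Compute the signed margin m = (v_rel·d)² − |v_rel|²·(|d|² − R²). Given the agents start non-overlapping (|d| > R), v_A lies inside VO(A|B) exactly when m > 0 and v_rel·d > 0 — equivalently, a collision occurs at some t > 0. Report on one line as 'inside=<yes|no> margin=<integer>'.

d = (1, -9),  |d|² = 82;  R = 2+4 = 6,  c = 82−6² = 46
v_rel = (3, -6),  |v_rel|² = 45;  v_rel·d = (3)·(1) + (-6)·(-9) = 57
45·t² − 114·t + 46 = 0  ⇒  m = 57² − 45·46 = 1179
m = 1179 > 0,  v_rel·d = 57 > 0  ⇒  inside

inside=yes margin=1179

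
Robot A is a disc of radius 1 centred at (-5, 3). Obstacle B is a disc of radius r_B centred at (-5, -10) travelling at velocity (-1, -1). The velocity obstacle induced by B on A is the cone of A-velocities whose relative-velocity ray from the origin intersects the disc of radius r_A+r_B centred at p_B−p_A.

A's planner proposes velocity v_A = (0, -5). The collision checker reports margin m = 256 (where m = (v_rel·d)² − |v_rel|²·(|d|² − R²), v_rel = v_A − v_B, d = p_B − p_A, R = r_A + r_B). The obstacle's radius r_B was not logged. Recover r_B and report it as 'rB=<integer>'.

m = 256
d = (0, -13);  v_rel = (1, -4),  |v_rel|² = 17
v_rel×d = (1)·(-13) − (-4)·(0) = -13
since m = R²·17 − (-13)²:  R² = (169 + 256) / 17 = 25
R = √25 = 5  ⇒  r_B = 5 − 1 = 4

rB=4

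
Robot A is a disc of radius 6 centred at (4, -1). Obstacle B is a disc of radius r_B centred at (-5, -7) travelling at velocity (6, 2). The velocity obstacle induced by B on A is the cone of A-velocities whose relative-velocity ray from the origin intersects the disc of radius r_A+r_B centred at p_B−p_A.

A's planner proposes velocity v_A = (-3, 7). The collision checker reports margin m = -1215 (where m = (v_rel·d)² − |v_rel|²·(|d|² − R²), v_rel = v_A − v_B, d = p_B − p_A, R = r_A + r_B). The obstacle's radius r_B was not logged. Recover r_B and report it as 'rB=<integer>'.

m = -1215
d = (-9, -6);  v_rel = (-9, 5),  |v_rel|² = 106
v_rel×d = (-9)·(-6) − (5)·(-9) = 99
since m = R²·106 − 99²:  R² = (9801 + -1215) / 106 = 81
R = √81 = 9  ⇒  r_B = 9 − 6 = 3

rB=3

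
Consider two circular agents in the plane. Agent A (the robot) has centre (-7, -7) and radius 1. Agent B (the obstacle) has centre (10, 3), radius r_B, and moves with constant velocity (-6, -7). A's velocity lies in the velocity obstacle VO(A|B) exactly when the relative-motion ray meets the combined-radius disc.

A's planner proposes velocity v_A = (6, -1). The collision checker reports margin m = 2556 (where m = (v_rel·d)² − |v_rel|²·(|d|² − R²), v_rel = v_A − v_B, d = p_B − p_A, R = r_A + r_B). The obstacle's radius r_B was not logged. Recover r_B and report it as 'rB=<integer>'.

m = 2556
d = (17, 10);  v_rel = (12, 6),  |v_rel|² = 180
v_rel×d = (12)·(10) − (6)·(17) = 18
since m = R²·180 − 18²:  R² = (324 + 2556) / 180 = 16
R = √16 = 4  ⇒  r_B = 4 − 1 = 3

rB=3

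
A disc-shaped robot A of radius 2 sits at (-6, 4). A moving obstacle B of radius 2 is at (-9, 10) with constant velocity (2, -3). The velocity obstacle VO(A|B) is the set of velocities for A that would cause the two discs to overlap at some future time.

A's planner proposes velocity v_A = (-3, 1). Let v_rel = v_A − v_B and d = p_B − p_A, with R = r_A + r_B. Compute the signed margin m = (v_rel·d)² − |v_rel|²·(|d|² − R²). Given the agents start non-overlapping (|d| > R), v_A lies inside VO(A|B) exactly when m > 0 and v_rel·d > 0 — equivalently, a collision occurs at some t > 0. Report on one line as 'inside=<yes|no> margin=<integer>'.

d = (-3, 6),  |d|² = 45;  R = 2+2 = 4,  c = 45−4² = 29
v_rel = (-5, 4),  |v_rel|² = 41;  v_rel·d = (-5)·(-3) + (4)·(6) = 39
41·t² − 78·t + 29 = 0  ⇒  m = 39² − 41·29 = 332
m = 332 > 0,  v_rel·d = 39 > 0  ⇒  inside

inside=yes margin=332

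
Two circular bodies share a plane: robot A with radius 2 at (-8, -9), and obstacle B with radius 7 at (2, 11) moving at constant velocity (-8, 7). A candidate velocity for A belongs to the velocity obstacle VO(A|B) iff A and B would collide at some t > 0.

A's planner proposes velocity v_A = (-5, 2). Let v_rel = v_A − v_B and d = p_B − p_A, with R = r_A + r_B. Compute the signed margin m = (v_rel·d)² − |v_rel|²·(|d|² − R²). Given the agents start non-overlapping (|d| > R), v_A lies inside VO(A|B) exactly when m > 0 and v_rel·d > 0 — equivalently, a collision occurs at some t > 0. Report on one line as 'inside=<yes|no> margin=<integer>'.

d = (10, 20),  |d|² = 500;  R = 2+7 = 9,  c = 500−9² = 419
v_rel = (3, -5),  |v_rel|² = 34;  v_rel·d = (3)·(10) + (-5)·(20) = -70
34·t² + 140·t + 419 = 0  ⇒  m = (-70)² − 34·419 = -9346
m = -9346 < 0,  v_rel·d = -70 < 0  ⇒  outside

inside=no margin=-9346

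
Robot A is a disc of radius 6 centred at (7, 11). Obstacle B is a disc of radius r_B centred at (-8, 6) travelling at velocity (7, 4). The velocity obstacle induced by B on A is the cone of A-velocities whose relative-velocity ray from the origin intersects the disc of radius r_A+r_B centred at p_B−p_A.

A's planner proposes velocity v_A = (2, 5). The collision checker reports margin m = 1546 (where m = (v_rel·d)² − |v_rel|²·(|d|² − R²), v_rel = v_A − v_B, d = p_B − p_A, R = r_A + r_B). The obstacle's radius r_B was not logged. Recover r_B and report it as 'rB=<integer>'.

m = 1546
d = (-15, -5);  v_rel = (-5, 1),  |v_rel|² = 26
v_rel×d = (-5)·(-5) − (1)·(-15) = 40
since m = R²·26 − 40²:  R² = (1600 + 1546) / 26 = 121
R = √121 = 11  ⇒  r_B = 11 − 6 = 5

rB=5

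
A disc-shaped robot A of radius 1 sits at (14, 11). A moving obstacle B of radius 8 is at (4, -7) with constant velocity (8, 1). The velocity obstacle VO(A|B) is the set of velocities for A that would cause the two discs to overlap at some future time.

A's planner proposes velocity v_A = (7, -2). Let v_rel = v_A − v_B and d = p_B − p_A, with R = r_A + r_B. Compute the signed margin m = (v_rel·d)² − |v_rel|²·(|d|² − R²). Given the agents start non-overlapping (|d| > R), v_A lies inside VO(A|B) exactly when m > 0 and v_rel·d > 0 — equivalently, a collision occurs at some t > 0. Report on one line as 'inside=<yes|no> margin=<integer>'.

d = (-10, -18),  |d|² = 424;  R = 1+8 = 9,  c = 424−9² = 343
v_rel = (-1, -3),  |v_rel|² = 10;  v_rel·d = (-1)·(-10) + (-3)·(-18) = 64
10·t² − 128·t + 343 = 0  ⇒  m = 64² − 10·343 = 666
m = 666 > 0,  v_rel·d = 64 > 0  ⇒  inside

inside=yes margin=666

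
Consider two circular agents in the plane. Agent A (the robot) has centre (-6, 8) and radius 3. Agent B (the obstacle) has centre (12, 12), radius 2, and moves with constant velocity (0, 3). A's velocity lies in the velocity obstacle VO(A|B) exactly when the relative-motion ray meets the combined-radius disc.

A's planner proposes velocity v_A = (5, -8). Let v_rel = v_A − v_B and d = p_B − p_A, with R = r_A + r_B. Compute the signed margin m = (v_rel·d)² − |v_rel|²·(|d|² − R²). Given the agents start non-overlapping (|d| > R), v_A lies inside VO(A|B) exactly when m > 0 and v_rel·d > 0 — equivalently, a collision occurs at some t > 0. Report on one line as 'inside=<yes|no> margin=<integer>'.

d = (18, 4),  |d|² = 340;  R = 3+2 = 5,  c = 340−5² = 315
v_rel = (5, -11),  |v_rel|² = 146;  v_rel·d = (5)·(18) + (-11)·(4) = 46
146·t² − 92·t + 315 = 0  ⇒  m = 46² − 146·315 = -43874
m = -43874 < 0,  v_rel·d = 46 > 0  ⇒  outside

inside=no margin=-43874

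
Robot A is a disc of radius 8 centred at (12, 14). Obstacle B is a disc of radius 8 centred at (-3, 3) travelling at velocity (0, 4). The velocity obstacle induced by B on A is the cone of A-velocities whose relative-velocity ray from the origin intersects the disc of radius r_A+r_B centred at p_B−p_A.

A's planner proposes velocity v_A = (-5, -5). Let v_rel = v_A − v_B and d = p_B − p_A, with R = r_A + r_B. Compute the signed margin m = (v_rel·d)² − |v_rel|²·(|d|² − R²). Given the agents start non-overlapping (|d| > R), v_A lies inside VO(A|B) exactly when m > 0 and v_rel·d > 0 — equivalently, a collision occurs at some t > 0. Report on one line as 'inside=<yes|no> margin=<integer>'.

d = (-15, -11),  |d|² = 346;  R = 8+8 = 16,  c = 346−16² = 90
v_rel = (-5, -9),  |v_rel|² = 106;  v_rel·d = (-5)·(-15) + (-9)·(-11) = 174
106·t² − 348·t + 90 = 0  ⇒  m = 174² − 106·90 = 20736
m = 20736 > 0,  v_rel·d = 174 > 0  ⇒  inside

inside=yes margin=20736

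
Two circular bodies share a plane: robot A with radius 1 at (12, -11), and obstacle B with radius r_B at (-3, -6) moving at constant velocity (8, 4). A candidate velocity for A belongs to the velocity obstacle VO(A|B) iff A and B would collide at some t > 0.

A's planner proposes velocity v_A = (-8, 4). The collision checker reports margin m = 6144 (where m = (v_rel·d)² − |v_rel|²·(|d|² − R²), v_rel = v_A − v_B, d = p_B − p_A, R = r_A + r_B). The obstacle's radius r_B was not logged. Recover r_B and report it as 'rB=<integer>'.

m = 6144
d = (-15, 5);  v_rel = (-16, 0),  |v_rel|² = 256
v_rel×d = (-16)·(5) − (0)·(-15) = -80
since m = R²·256 − (-80)²:  R² = (6400 + 6144) / 256 = 49
R = √49 = 7  ⇒  r_B = 7 − 1 = 6

rB=6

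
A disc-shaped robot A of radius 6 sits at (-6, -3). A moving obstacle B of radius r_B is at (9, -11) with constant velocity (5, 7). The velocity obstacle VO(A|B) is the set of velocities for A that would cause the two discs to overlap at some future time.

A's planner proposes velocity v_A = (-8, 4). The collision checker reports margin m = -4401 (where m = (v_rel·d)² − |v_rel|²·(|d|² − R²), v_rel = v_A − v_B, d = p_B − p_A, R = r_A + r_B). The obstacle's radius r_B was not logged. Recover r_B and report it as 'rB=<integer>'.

m = -4401
d = (15, -8);  v_rel = (-13, -3),  |v_rel|² = 178
v_rel×d = (-13)·(-8) − (-3)·(15) = 149
since m = R²·178 − 149²:  R² = (22201 + -4401) / 178 = 100
R = √100 = 10  ⇒  r_B = 10 − 6 = 4

rB=4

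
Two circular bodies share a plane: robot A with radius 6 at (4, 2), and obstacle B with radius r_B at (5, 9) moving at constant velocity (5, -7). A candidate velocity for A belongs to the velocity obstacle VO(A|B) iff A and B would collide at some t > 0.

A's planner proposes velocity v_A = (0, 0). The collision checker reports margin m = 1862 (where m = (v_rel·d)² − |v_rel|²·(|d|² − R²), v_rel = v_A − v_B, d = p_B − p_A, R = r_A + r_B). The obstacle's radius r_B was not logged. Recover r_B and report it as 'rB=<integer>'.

m = 1862
d = (1, 7);  v_rel = (-5, 7),  |v_rel|² = 74
v_rel×d = (-5)·(7) − (7)·(1) = -42
since m = R²·74 − (-42)²:  R² = (1764 + 1862) / 74 = 49
R = √49 = 7  ⇒  r_B = 7 − 6 = 1

rB=1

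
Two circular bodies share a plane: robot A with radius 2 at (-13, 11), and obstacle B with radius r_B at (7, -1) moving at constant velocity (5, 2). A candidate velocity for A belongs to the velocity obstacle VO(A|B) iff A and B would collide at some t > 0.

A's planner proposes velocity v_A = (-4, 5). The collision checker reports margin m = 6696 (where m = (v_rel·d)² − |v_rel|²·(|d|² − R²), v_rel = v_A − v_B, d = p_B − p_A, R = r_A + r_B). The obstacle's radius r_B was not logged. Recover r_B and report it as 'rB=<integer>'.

m = 6696
d = (20, -12);  v_rel = (-9, 3),  |v_rel|² = 90
v_rel×d = (-9)·(-12) − (3)·(20) = 48
since m = R²·90 − 48²:  R² = (2304 + 6696) / 90 = 100
R = √100 = 10  ⇒  r_B = 10 − 2 = 8

rB=8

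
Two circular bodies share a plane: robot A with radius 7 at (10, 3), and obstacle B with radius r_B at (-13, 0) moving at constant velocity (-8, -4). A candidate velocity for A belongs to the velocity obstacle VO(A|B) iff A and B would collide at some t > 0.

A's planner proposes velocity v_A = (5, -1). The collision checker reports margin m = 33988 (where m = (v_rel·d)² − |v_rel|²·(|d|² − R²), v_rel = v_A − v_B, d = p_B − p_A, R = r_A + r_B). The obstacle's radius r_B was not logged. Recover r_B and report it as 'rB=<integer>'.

m = 33988
d = (-23, -3);  v_rel = (13, 3),  |v_rel|² = 178
v_rel×d = (13)·(-3) − (3)·(-23) = 30
since m = R²·178 − 30²:  R² = (900 + 33988) / 178 = 196
R = √196 = 14  ⇒  r_B = 14 − 7 = 7

rB=7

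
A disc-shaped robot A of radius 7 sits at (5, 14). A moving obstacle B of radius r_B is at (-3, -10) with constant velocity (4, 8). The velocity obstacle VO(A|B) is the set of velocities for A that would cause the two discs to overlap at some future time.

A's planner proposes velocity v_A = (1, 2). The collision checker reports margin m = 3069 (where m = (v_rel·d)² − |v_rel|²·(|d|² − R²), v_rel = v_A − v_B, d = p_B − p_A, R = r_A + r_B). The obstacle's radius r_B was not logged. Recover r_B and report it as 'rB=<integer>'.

m = 3069
d = (-8, -24);  v_rel = (-3, -6),  |v_rel|² = 45
v_rel×d = (-3)·(-24) − (-6)·(-8) = 24
since m = R²·45 − 24²:  R² = (576 + 3069) / 45 = 81
R = √81 = 9  ⇒  r_B = 9 − 7 = 2

rB=2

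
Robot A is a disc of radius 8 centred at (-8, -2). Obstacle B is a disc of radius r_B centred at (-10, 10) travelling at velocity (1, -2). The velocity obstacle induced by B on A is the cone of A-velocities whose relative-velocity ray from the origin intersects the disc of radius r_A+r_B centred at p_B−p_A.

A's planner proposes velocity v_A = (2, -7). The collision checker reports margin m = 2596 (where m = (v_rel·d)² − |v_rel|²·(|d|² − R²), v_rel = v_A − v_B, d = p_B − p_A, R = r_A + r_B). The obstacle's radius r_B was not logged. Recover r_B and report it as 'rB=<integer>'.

m = 2596
d = (-2, 12);  v_rel = (1, -5),  |v_rel|² = 26
v_rel×d = (1)·(12) − (-5)·(-2) = 2
since m = R²·26 − 2²:  R² = (4 + 2596) / 26 = 100
R = √100 = 10  ⇒  r_B = 10 − 8 = 2

rB=2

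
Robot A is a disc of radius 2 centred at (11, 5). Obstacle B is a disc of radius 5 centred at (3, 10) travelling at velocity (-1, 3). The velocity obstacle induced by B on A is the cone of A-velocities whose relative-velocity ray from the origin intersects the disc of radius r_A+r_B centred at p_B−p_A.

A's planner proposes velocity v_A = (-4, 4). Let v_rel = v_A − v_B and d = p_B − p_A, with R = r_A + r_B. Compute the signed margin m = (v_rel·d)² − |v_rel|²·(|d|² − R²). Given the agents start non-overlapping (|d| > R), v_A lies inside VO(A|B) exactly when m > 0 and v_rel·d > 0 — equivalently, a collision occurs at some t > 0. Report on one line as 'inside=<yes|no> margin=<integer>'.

d = (-8, 5),  |d|² = 89;  R = 2+5 = 7,  c = 89−7² = 40
v_rel = (-3, 1),  |v_rel|² = 10;  v_rel·d = (-3)·(-8) + (1)·(5) = 29
10·t² − 58·t + 40 = 0  ⇒  m = 29² − 10·40 = 441
m = 441 > 0,  v_rel·d = 29 > 0  ⇒  inside

inside=yes margin=441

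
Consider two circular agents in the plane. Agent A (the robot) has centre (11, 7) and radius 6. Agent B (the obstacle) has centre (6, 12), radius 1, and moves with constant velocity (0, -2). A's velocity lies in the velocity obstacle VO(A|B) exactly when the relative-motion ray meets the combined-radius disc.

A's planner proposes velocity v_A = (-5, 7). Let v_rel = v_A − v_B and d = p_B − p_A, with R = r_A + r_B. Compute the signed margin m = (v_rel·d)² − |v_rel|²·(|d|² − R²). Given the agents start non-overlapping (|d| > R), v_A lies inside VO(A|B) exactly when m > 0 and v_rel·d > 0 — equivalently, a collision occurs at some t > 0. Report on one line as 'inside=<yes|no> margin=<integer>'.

d = (-5, 5),  |d|² = 50;  R = 6+1 = 7,  c = 50−7² = 1
v_rel = (-5, 9),  |v_rel|² = 106;  v_rel·d = (-5)·(-5) + (9)·(5) = 70
106·t² − 140·t + 1 = 0  ⇒  m = 70² − 106·1 = 4794
m = 4794 > 0,  v_rel·d = 70 > 0  ⇒  inside

inside=yes margin=4794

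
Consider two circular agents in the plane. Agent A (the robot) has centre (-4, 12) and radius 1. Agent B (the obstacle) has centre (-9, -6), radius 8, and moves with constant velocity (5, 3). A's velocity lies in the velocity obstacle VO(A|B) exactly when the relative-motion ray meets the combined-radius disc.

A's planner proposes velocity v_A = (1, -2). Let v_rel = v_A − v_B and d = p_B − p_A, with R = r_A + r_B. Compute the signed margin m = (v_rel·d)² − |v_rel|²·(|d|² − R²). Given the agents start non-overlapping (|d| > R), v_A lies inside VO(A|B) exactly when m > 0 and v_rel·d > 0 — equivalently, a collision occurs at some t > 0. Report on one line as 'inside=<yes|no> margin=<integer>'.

d = (-5, -18),  |d|² = 349;  R = 1+8 = 9,  c = 349−9² = 268
v_rel = (-4, -5),  |v_rel|² = 41;  v_rel·d = (-4)·(-5) + (-5)·(-18) = 110
41·t² − 220·t + 268 = 0  ⇒  m = 110² − 41·268 = 1112
m = 1112 > 0,  v_rel·d = 110 > 0  ⇒  inside

inside=yes margin=1112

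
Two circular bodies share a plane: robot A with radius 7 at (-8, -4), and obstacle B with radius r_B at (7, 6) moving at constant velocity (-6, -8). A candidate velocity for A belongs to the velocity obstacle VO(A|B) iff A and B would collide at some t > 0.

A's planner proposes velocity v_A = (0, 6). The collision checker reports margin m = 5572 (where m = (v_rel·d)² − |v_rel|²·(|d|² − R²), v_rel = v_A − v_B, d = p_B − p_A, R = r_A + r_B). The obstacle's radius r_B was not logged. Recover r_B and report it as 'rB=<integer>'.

m = 5572
d = (15, 10);  v_rel = (6, 14),  |v_rel|² = 232
v_rel×d = (6)·(10) − (14)·(15) = -150
since m = R²·232 − (-150)²:  R² = (22500 + 5572) / 232 = 121
R = √121 = 11  ⇒  r_B = 11 − 7 = 4

rB=4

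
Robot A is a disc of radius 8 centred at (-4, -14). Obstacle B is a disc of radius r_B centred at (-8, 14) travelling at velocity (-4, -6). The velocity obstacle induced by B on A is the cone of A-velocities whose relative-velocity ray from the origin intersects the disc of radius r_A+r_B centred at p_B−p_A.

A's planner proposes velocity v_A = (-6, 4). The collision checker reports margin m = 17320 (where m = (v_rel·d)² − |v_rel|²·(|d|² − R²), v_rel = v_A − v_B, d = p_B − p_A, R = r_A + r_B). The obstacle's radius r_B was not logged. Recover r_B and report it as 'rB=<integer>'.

m = 17320
d = (-4, 28);  v_rel = (-2, 10),  |v_rel|² = 104
v_rel×d = (-2)·(28) − (10)·(-4) = -16
since m = R²·104 − (-16)²:  R² = (256 + 17320) / 104 = 169
R = √169 = 13  ⇒  r_B = 13 − 8 = 5

rB=5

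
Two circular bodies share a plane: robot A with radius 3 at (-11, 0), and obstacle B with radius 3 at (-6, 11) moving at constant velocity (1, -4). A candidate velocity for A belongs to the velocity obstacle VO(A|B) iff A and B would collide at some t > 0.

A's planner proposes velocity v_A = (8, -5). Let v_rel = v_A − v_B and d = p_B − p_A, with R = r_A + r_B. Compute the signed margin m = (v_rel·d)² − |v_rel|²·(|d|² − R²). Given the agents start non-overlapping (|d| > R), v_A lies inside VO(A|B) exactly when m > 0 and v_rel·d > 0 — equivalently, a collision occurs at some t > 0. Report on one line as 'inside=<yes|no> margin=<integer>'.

d = (5, 11),  |d|² = 146;  R = 3+3 = 6,  c = 146−6² = 110
v_rel = (7, -1),  |v_rel|² = 50;  v_rel·d = (7)·(5) + (-1)·(11) = 24
50·t² − 48·t + 110 = 0  ⇒  m = 24² − 50·110 = -4924
m = -4924 < 0,  v_rel·d = 24 > 0  ⇒  outside

inside=no margin=-4924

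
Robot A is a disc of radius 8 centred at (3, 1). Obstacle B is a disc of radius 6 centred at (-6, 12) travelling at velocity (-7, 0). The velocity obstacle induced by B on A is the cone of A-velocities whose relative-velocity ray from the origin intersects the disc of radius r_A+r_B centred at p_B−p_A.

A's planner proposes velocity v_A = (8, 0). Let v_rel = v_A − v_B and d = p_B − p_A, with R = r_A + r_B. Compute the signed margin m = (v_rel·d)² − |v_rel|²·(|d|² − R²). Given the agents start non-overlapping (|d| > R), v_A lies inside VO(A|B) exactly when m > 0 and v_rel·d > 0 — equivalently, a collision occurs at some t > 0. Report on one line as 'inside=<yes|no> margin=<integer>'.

d = (-9, 11),  |d|² = 202;  R = 8+6 = 14,  c = 202−14² = 6
v_rel = (15, 0),  |v_rel|² = 225;  v_rel·d = (15)·(-9) + (0)·(11) = -135
225·t² + 270·t + 6 = 0  ⇒  m = (-135)² − 225·6 = 16875
m = 16875 > 0,  v_rel·d = -135 < 0  ⇒  outside

inside=no margin=16875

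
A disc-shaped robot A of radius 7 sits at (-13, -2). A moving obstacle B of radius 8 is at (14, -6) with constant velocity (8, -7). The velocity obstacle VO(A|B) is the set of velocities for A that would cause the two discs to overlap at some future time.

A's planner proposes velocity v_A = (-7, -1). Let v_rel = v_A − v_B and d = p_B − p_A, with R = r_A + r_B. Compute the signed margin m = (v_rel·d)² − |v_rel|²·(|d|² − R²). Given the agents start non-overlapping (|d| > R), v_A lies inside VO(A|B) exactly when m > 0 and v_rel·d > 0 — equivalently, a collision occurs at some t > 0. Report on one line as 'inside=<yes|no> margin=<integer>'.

d = (27, -4),  |d|² = 745;  R = 7+8 = 15,  c = 745−15² = 520
v_rel = (-15, 6),  |v_rel|² = 261;  v_rel·d = (-15)·(27) + (6)·(-4) = -429
261·t² + 858·t + 520 = 0  ⇒  m = (-429)² − 261·520 = 48321
m = 48321 > 0,  v_rel·d = -429 < 0  ⇒  outside

inside=no margin=48321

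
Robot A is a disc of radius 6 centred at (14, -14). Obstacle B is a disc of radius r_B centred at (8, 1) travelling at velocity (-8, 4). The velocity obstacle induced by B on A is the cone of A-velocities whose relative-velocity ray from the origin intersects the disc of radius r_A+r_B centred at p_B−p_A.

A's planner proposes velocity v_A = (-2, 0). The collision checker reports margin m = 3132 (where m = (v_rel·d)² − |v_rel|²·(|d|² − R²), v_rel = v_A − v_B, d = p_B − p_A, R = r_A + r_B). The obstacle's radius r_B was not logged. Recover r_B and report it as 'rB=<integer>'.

m = 3132
d = (-6, 15);  v_rel = (6, -4),  |v_rel|² = 52
v_rel×d = (6)·(15) − (-4)·(-6) = 66
since m = R²·52 − 66²:  R² = (4356 + 3132) / 52 = 144
R = √144 = 12  ⇒  r_B = 12 − 6 = 6

rB=6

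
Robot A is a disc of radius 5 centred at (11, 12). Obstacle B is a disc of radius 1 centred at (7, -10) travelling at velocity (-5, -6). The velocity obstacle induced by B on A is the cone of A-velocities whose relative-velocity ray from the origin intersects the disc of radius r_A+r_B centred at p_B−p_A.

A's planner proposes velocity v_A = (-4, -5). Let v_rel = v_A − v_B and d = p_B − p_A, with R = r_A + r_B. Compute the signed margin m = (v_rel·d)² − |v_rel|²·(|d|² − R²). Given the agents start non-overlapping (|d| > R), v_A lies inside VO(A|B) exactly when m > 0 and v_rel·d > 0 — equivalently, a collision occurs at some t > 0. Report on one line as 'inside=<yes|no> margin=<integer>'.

d = (-4, -22),  |d|² = 500;  R = 5+1 = 6,  c = 500−6² = 464
v_rel = (1, 1),  |v_rel|² = 2;  v_rel·d = (1)·(-4) + (1)·(-22) = -26
2·t² + 52·t + 464 = 0  ⇒  m = (-26)² − 2·464 = -252
m = -252 < 0,  v_rel·d = -26 < 0  ⇒  outside

inside=no margin=-252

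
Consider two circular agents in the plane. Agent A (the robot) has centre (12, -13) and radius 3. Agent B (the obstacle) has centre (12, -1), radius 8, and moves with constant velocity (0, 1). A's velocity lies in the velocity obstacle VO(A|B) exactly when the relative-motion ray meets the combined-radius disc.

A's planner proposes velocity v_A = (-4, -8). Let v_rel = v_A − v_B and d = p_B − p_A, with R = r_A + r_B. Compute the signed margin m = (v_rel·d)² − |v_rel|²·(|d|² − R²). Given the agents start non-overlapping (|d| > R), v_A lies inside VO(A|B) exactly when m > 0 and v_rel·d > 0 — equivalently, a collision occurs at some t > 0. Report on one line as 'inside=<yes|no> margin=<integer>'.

d = (0, 12),  |d|² = 144;  R = 3+8 = 11,  c = 144−11² = 23
v_rel = (-4, -9),  |v_rel|² = 97;  v_rel·d = (-4)·(0) + (-9)·(12) = -108
97·t² + 216·t + 23 = 0  ⇒  m = (-108)² − 97·23 = 9433
m = 9433 > 0,  v_rel·d = -108 < 0  ⇒  outside

inside=no margin=9433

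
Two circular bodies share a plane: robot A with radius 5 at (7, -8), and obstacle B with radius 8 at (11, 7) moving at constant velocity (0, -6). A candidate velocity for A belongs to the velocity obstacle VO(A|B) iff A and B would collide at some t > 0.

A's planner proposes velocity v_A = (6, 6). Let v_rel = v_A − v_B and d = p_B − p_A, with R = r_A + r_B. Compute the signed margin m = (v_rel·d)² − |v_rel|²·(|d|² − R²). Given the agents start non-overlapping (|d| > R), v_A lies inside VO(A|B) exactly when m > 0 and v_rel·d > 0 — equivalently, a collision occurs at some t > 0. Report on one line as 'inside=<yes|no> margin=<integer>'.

d = (4, 15),  |d|² = 241;  R = 5+8 = 13,  c = 241−13² = 72
v_rel = (6, 12),  |v_rel|² = 180;  v_rel·d = (6)·(4) + (12)·(15) = 204
180·t² − 408·t + 72 = 0  ⇒  m = 204² − 180·72 = 28656
m = 28656 > 0,  v_rel·d = 204 > 0  ⇒  inside

inside=yes margin=28656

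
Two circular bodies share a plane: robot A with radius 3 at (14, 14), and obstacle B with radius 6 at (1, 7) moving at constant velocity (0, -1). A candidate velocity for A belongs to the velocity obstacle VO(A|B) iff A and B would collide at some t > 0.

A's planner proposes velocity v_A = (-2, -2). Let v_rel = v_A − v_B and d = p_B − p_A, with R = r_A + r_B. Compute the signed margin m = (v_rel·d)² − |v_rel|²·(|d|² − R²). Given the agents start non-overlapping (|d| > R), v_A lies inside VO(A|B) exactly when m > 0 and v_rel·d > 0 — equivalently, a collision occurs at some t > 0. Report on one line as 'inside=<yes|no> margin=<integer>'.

d = (-13, -7),  |d|² = 218;  R = 3+6 = 9,  c = 218−9² = 137
v_rel = (-2, -1),  |v_rel|² = 5;  v_rel·d = (-2)·(-13) + (-1)·(-7) = 33
5·t² − 66·t + 137 = 0  ⇒  m = 33² − 5·137 = 404
m = 404 > 0,  v_rel·d = 33 > 0  ⇒  inside

inside=yes margin=404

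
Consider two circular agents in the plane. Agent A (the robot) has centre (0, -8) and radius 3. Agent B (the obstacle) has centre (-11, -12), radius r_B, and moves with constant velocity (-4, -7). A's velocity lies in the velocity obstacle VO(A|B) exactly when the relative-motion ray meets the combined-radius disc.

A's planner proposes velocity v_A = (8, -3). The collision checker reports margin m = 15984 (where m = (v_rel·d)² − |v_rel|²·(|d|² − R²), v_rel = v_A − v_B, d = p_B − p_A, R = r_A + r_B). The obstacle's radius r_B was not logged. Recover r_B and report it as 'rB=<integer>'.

m = 15984
d = (-11, -4);  v_rel = (12, 4),  |v_rel|² = 160
v_rel×d = (12)·(-4) − (4)·(-11) = -4
since m = R²·160 − (-4)²:  R² = (16 + 15984) / 160 = 100
R = √100 = 10  ⇒  r_B = 10 − 3 = 7

rB=7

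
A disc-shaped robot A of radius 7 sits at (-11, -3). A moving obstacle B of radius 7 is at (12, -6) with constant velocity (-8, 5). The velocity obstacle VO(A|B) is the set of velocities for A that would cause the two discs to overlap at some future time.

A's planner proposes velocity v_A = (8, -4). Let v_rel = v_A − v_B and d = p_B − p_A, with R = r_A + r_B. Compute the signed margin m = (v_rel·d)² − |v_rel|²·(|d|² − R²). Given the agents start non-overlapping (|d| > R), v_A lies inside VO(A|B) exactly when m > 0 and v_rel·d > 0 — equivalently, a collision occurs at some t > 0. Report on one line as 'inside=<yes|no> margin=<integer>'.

d = (23, -3),  |d|² = 538;  R = 7+7 = 14,  c = 538−14² = 342
v_rel = (16, -9),  |v_rel|² = 337;  v_rel·d = (16)·(23) + (-9)·(-3) = 395
337·t² − 790·t + 342 = 0  ⇒  m = 395² − 337·342 = 40771
m = 40771 > 0,  v_rel·d = 395 > 0  ⇒  inside

inside=yes margin=40771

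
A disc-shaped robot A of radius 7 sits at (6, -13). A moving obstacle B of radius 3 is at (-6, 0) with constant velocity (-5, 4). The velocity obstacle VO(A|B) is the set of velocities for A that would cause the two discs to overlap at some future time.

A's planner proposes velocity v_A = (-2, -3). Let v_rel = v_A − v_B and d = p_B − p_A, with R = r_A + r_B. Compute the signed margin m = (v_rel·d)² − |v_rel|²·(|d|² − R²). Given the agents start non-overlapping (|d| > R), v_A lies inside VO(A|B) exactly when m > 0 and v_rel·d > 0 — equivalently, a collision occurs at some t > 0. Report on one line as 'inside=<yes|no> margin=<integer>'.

d = (-12, 13),  |d|² = 313;  R = 7+3 = 10,  c = 313−10² = 213
v_rel = (3, -7),  |v_rel|² = 58;  v_rel·d = (3)·(-12) + (-7)·(13) = -127
58·t² + 254·t + 213 = 0  ⇒  m = (-127)² − 58·213 = 3775
m = 3775 > 0,  v_rel·d = -127 < 0  ⇒  outside

inside=no margin=3775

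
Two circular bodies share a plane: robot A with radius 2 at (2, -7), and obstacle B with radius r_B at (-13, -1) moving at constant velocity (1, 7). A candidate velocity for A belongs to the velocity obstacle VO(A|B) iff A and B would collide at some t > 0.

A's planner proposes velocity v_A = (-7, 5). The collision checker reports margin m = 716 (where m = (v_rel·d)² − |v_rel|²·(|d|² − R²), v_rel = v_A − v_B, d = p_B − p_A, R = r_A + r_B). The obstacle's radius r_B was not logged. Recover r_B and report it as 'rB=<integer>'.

m = 716
d = (-15, 6);  v_rel = (-8, -2),  |v_rel|² = 68
v_rel×d = (-8)·(6) − (-2)·(-15) = -78
since m = R²·68 − (-78)²:  R² = (6084 + 716) / 68 = 100
R = √100 = 10  ⇒  r_B = 10 − 2 = 8

rB=8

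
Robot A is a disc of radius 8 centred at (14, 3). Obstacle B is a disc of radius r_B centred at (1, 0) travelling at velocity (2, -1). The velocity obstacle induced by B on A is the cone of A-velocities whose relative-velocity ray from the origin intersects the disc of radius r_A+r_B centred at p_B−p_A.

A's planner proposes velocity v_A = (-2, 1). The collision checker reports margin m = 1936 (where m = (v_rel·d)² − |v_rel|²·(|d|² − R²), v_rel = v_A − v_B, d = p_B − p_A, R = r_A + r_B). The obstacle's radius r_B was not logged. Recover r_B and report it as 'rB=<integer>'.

m = 1936
d = (-13, -3);  v_rel = (-4, 2),  |v_rel|² = 20
v_rel×d = (-4)·(-3) − (2)·(-13) = 38
since m = R²·20 − 38²:  R² = (1444 + 1936) / 20 = 169
R = √169 = 13  ⇒  r_B = 13 − 8 = 5

rB=5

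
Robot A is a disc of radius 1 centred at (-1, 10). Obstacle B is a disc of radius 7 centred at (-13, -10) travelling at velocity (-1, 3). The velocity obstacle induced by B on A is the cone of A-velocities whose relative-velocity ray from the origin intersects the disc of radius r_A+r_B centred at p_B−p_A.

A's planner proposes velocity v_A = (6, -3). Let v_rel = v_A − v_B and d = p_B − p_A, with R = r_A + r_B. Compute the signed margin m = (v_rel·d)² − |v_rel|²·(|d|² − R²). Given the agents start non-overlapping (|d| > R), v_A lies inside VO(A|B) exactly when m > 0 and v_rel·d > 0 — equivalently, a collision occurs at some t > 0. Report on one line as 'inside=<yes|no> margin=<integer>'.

d = (-12, -20),  |d|² = 544;  R = 1+7 = 8,  c = 544−8² = 480
v_rel = (7, -6),  |v_rel|² = 85;  v_rel·d = (7)·(-12) + (-6)·(-20) = 36
85·t² − 72·t + 480 = 0  ⇒  m = 36² − 85·480 = -39504
m = -39504 < 0,  v_rel·d = 36 > 0  ⇒  outside

inside=no margin=-39504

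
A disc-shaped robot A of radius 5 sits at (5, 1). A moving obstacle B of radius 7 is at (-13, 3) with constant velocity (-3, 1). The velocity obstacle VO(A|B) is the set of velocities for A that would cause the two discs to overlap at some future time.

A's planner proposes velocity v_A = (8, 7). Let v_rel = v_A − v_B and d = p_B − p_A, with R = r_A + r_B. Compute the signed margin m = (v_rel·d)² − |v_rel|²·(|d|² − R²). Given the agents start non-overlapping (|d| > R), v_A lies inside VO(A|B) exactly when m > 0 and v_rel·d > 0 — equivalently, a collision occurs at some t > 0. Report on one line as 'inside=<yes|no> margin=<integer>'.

d = (-18, 2),  |d|² = 328;  R = 5+7 = 12,  c = 328−12² = 184
v_rel = (11, 6),  |v_rel|² = 157;  v_rel·d = (11)·(-18) + (6)·(2) = -186
157·t² + 372·t + 184 = 0  ⇒  m = (-186)² − 157·184 = 5708
m = 5708 > 0,  v_rel·d = -186 < 0  ⇒  outside

inside=no margin=5708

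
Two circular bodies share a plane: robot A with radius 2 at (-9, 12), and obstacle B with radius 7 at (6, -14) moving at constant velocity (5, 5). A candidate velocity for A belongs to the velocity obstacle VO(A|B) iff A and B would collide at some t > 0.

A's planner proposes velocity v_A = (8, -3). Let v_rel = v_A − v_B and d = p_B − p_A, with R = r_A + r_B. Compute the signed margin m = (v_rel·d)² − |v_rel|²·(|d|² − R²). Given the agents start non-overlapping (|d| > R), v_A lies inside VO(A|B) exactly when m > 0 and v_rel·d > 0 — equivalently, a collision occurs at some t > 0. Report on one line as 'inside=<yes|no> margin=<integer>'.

d = (15, -26),  |d|² = 901;  R = 2+7 = 9,  c = 901−9² = 820
v_rel = (3, -8),  |v_rel|² = 73;  v_rel·d = (3)·(15) + (-8)·(-26) = 253
73·t² − 506·t + 820 = 0  ⇒  m = 253² − 73·820 = 4149
m = 4149 > 0,  v_rel·d = 253 > 0  ⇒  inside

inside=yes margin=4149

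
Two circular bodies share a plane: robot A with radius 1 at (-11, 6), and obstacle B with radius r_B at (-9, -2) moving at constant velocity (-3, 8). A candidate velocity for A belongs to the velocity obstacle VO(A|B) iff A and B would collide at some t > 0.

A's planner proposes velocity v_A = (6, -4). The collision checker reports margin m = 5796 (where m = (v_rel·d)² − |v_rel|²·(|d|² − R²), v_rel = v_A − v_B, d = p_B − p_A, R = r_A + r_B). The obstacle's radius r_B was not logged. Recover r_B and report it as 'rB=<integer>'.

m = 5796
d = (2, -8);  v_rel = (9, -12),  |v_rel|² = 225
v_rel×d = (9)·(-8) − (-12)·(2) = -48
since m = R²·225 − (-48)²:  R² = (2304 + 5796) / 225 = 36
R = √36 = 6  ⇒  r_B = 6 − 1 = 5

rB=5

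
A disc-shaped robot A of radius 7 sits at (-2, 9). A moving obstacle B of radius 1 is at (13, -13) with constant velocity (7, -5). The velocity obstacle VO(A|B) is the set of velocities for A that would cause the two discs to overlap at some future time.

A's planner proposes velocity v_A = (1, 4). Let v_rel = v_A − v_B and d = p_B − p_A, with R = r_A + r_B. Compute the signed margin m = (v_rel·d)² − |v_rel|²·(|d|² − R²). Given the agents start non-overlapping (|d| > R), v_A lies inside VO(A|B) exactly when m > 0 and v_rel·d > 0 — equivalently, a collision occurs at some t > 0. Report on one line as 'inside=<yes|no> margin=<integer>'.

d = (15, -22),  |d|² = 709;  R = 7+1 = 8,  c = 709−8² = 645
v_rel = (-6, 9),  |v_rel|² = 117;  v_rel·d = (-6)·(15) + (9)·(-22) = -288
117·t² + 576·t + 645 = 0  ⇒  m = (-288)² − 117·645 = 7479
m = 7479 > 0,  v_rel·d = -288 < 0  ⇒  outside

inside=no margin=7479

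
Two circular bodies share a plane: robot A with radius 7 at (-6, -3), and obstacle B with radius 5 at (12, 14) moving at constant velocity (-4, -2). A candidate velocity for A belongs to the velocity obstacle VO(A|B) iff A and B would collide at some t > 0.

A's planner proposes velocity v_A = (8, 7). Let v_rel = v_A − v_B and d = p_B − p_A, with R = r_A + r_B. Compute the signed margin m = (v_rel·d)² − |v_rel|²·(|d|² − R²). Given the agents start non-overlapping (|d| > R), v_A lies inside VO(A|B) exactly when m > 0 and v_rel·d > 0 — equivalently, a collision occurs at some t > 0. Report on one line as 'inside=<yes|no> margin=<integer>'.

d = (18, 17),  |d|² = 613;  R = 7+5 = 12,  c = 613−12² = 469
v_rel = (12, 9),  |v_rel|² = 225;  v_rel·d = (12)·(18) + (9)·(17) = 369
225·t² − 738·t + 469 = 0  ⇒  m = 369² − 225·469 = 30636
m = 30636 > 0,  v_rel·d = 369 > 0  ⇒  inside

inside=yes margin=30636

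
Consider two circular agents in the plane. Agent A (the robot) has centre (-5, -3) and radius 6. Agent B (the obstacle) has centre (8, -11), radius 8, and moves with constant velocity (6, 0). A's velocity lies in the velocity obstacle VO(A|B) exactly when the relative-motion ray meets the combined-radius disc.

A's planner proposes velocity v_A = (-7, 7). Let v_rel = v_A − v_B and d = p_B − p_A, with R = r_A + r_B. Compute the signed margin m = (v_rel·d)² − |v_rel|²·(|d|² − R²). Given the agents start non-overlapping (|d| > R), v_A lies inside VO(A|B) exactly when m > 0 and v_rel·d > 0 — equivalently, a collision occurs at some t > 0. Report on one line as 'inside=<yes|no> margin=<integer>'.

d = (13, -8),  |d|² = 233;  R = 6+8 = 14,  c = 233−14² = 37
v_rel = (-13, 7),  |v_rel|² = 218;  v_rel·d = (-13)·(13) + (7)·(-8) = -225
218·t² + 450·t + 37 = 0  ⇒  m = (-225)² − 218·37 = 42559
m = 42559 > 0,  v_rel·d = -225 < 0  ⇒  outside

inside=no margin=42559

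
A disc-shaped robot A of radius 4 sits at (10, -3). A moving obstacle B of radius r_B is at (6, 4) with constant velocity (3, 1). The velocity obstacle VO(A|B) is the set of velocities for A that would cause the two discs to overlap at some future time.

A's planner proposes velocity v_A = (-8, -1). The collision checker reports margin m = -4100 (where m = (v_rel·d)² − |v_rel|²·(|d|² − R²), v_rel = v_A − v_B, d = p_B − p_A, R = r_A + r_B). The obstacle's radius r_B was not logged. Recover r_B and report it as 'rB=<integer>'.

m = -4100
d = (-4, 7);  v_rel = (-11, -2),  |v_rel|² = 125
v_rel×d = (-11)·(7) − (-2)·(-4) = -85
since m = R²·125 − (-85)²:  R² = (7225 + -4100) / 125 = 25
R = √25 = 5  ⇒  r_B = 5 − 4 = 1

rB=1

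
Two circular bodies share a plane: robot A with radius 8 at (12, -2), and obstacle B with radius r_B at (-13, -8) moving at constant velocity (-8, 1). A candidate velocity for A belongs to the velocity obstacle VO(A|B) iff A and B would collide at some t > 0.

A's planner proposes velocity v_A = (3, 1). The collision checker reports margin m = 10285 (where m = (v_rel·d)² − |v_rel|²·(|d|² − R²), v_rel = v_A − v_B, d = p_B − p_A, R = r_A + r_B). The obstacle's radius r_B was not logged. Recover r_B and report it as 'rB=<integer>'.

m = 10285
d = (-25, -6);  v_rel = (11, 0),  |v_rel|² = 121
v_rel×d = (11)·(-6) − (0)·(-25) = -66
since m = R²·121 − (-66)²:  R² = (4356 + 10285) / 121 = 121
R = √121 = 11  ⇒  r_B = 11 − 8 = 3

rB=3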